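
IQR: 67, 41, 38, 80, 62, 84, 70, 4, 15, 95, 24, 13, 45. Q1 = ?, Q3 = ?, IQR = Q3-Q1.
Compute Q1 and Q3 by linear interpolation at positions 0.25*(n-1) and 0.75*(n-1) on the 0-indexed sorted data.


Sorted: 4, 13, 15, 24, 38, 41, 45, 62, 67, 70, 80, 84, 95
Q1 (25th %ile) = 24.0000
Q3 (75th %ile) = 70.0000
IQR = 70.0000 - 24.0000 = 46.0000

IQR = 46.0000


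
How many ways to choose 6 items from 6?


C(6,6) = 6!/(6! × 0!)
= 720/(720 × 1)
= 1

C(6,6) = 1


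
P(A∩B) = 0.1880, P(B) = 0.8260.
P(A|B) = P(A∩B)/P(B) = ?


P(A|B) = 0.1880/0.8260 = 0.2276

P(A|B) = 0.2276


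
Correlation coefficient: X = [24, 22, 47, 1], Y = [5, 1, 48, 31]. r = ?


Mean X = 23.5000, Mean Y = 21.2500
SD X = 16.286497, SD Y = 19.266227
Cov = 107.875000
r = 107.875000/(16.286497*19.266227) = 0.3438

r = 0.3438


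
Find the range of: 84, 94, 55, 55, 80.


Max = 94, Min = 55
Range = 94 - 55 = 39

Range = 39


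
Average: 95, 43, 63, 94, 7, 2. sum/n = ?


Sum = 95 + 43 + 63 + 94 + 7 + 2 = 304
n = 6
Mean = 304/6 = 50.6667

Mean = 50.6667


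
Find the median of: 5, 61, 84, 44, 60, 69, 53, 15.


Sorted: 5, 15, 44, 53, 60, 61, 69, 84
n = 8 (even)
Middle values: 53 and 60
Median = (53+60)/2 = 56.5000

Median = 56.5000


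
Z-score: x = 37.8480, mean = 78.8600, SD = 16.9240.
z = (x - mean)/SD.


z = (37.8480 - 78.8600)/16.9240
= -41.0120/16.9240
= -2.4233

z = -2.4233


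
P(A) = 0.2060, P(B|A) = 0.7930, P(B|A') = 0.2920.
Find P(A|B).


P(B) = P(B|A)*P(A) + P(B|A')*P(A')
= 0.7930*0.2060 + 0.2920*0.7940
= 0.163358 + 0.231848 = 0.395206
P(A|B) = 0.163358/0.395206 = 0.4133

P(A|B) = 0.4133


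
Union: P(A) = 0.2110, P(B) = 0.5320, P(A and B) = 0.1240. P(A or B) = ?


P(A∪B) = 0.2110 + 0.5320 - 0.1240
= 0.7430 - 0.1240
= 0.6190

P(A∪B) = 0.6190


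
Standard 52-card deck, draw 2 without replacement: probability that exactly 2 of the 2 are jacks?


Hypergeometric: P(X=2) = C(4,2)·C(48,0) / C(52,2)
= 6 × 1 / 1326
= 6/1326 = 0.0045

P = 0.0045


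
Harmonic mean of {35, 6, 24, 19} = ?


Sum of reciprocals = 1/35 + 1/6 + 1/24 + 1/19 = 0.289536
HM = 4/0.289536 = 13.8152

HM = 13.8152


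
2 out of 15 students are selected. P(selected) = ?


P = 2/15 = 0.1333

P = 0.1333


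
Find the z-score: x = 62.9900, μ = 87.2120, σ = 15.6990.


z = (62.9900 - 87.2120)/15.6990
= -24.2220/15.6990
= -1.5429

z = -1.5429


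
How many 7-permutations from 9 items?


P(9,7) = 9!/2!
= 362880/2
= 181440

P(9,7) = 181440


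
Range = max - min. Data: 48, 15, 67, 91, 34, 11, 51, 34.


Max = 91, Min = 11
Range = 91 - 11 = 80

Range = 80


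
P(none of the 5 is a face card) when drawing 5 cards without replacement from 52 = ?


P(no face cards) = (40/52) × (39/51) × (38/50) × (37/49) × (36/48)
= 0.2532

P = 0.2532


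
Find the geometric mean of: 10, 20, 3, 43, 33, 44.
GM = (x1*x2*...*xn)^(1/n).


Product = 10 × 20 × 3 × 43 × 33 × 44 = 37461600
GM = 37461600^(1/6) = 18.2921

GM = 18.2921


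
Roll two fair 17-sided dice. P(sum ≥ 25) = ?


Total outcomes = 17×17 = 289
Favorable (sum ≥ 25): 55
P = 55/289 = 0.1903

P = 0.1903


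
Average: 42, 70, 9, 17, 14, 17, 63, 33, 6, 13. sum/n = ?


Sum = 42 + 70 + 9 + 17 + 14 + 17 + 63 + 33 + 6 + 13 = 284
n = 10
Mean = 284/10 = 28.4000

Mean = 28.4000


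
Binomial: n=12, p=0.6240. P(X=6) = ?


C(12,6) = 924
p^6 = 0.059035
(1-p)^6 = 0.002826
P = 924 * 0.059035 * 0.002826 = 0.1541

P(X=6) = 0.1541


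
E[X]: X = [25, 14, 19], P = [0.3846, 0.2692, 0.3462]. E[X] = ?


E[X] = 25*0.3846 + 14*0.2692 + 19*0.3462
= 9.6150 + 3.7688 + 6.5778
= 19.9616

E[X] = 19.9616


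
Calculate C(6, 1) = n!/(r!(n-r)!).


C(6,1) = 6!/(1! × 5!)
= 720/(1 × 120)
= 6

C(6,1) = 6


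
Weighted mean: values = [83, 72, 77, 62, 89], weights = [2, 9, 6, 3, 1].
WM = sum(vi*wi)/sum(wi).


Numerator = 83*2 + 72*9 + 77*6 + 62*3 + 89*1 = 1551
Denominator = 2 + 9 + 6 + 3 + 1 = 21
WM = 1551/21 = 73.8571

WM = 73.8571


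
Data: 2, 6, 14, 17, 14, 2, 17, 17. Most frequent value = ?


Frequencies: 2:2, 6:1, 14:2, 17:3
Max frequency = 3
Mode = 17

Mode = 17


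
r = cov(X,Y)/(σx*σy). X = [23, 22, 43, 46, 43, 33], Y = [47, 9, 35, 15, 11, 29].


Mean X = 35.0000, Mean Y = 24.3333
SD X = 9.712535, SD Y = 13.840360
Cov = -34.333333
r = -34.333333/(9.712535*13.840360) = -0.2554

r = -0.2554


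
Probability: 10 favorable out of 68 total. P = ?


P = 10/68 = 0.1471

P = 0.1471


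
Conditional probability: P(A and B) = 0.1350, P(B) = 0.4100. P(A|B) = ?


P(A|B) = 0.1350/0.4100 = 0.3293

P(A|B) = 0.3293


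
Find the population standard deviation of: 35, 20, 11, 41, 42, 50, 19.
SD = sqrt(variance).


Mean = 31.1429
Variance = 180.4082
SD = sqrt(180.4082) = 13.4316

SD = 13.4316


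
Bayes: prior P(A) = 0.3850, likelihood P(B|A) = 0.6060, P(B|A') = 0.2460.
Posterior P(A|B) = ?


P(B) = P(B|A)*P(A) + P(B|A')*P(A')
= 0.6060*0.3850 + 0.2460*0.6150
= 0.233310 + 0.151290 = 0.384600
P(A|B) = 0.233310/0.384600 = 0.6066

P(A|B) = 0.6066


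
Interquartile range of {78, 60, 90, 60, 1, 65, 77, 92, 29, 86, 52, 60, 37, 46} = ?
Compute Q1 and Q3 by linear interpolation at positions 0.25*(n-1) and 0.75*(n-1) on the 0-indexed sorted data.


Sorted: 1, 29, 37, 46, 52, 60, 60, 60, 65, 77, 78, 86, 90, 92
Q1 (25th %ile) = 47.5000
Q3 (75th %ile) = 77.7500
IQR = 77.7500 - 47.5000 = 30.2500

IQR = 30.2500


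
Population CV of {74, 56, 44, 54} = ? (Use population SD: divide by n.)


Mean = 57.0000
SD = 10.8167
CV = (10.8167/57.0000)*100 = 18.9766%

CV = 18.9766%


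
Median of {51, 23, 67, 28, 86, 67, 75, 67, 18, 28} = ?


Sorted: 18, 23, 28, 28, 51, 67, 67, 67, 75, 86
n = 10 (even)
Middle values: 51 and 67
Median = (51+67)/2 = 59.0000

Median = 59.0000


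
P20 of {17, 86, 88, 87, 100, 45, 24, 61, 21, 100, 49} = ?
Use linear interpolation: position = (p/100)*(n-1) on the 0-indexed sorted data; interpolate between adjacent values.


Sorted: 17, 21, 24, 45, 49, 61, 86, 87, 88, 100, 100
n = 11
Index = 20/100 * 10 = 2.0000
Lower = data[2] = 24, Upper = data[3] = 45
P20 = 24 + 0*(21) = 24.0000

P20 = 24.0000


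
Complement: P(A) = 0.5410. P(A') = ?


P(not A) = 1 - 0.5410 = 0.4590

P(not A) = 0.4590


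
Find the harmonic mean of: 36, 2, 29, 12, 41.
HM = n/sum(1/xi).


Sum of reciprocals = 1/36 + 1/2 + 1/29 + 1/12 + 1/41 = 0.669984
HM = 5/0.669984 = 7.4629

HM = 7.4629


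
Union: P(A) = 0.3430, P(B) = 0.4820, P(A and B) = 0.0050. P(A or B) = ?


P(A∪B) = 0.3430 + 0.4820 - 0.0050
= 0.8250 - 0.0050
= 0.8200

P(A∪B) = 0.8200


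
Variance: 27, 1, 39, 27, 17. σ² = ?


Mean = 22.2000
Squared deviations: 23.0400, 449.4400, 282.2400, 23.0400, 27.0400
Sum = 804.8000
Variance = 804.8000/5 = 160.9600

Variance = 160.9600


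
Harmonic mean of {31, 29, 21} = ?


Sum of reciprocals = 1/31 + 1/29 + 1/21 = 0.114360
HM = 3/0.114360 = 26.2330

HM = 26.2330


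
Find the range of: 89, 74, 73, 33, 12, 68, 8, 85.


Max = 89, Min = 8
Range = 89 - 8 = 81

Range = 81


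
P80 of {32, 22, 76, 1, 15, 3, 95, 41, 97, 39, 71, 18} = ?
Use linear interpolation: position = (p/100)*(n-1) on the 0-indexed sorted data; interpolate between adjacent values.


Sorted: 1, 3, 15, 18, 22, 32, 39, 41, 71, 76, 95, 97
n = 12
Index = 80/100 * 11 = 8.8000
Lower = data[8] = 71, Upper = data[9] = 76
P80 = 71 + 0.8000*(5) = 75.0000

P80 = 75.0000


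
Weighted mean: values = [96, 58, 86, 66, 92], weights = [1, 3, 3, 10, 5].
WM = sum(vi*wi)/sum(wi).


Numerator = 96*1 + 58*3 + 86*3 + 66*10 + 92*5 = 1648
Denominator = 1 + 3 + 3 + 10 + 5 = 22
WM = 1648/22 = 74.9091

WM = 74.9091


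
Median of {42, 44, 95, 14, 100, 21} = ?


Sorted: 14, 21, 42, 44, 95, 100
n = 6 (even)
Middle values: 42 and 44
Median = (42+44)/2 = 43.0000

Median = 43.0000


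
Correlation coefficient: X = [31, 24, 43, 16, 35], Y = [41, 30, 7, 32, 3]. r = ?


Mean X = 29.8000, Mean Y = 22.6000
SD X = 9.239048, SD Y = 14.894294
Cov = -91.680000
r = -91.680000/(9.239048*14.894294) = -0.6662

r = -0.6662


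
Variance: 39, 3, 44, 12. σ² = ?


Mean = 24.5000
Squared deviations: 210.2500, 462.2500, 380.2500, 156.2500
Sum = 1209.0000
Variance = 1209.0000/4 = 302.2500

Variance = 302.2500


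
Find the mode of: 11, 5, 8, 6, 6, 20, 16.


Frequencies: 5:1, 6:2, 8:1, 11:1, 16:1, 20:1
Max frequency = 2
Mode = 6

Mode = 6


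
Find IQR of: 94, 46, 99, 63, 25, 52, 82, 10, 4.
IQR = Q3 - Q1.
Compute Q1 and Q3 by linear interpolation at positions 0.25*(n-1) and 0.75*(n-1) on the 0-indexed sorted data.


Sorted: 4, 10, 25, 46, 52, 63, 82, 94, 99
Q1 (25th %ile) = 25.0000
Q3 (75th %ile) = 82.0000
IQR = 82.0000 - 25.0000 = 57.0000

IQR = 57.0000


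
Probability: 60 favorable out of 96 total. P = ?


P = 60/96 = 0.6250

P = 0.6250


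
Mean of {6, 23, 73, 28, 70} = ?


Sum = 6 + 23 + 73 + 28 + 70 = 200
n = 5
Mean = 200/5 = 40.0000

Mean = 40.0000


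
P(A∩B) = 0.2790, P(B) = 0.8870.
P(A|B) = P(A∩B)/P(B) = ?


P(A|B) = 0.2790/0.8870 = 0.3145

P(A|B) = 0.3145


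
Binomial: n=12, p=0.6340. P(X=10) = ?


C(12,10) = 66
p^10 = 0.010493
(1-p)^2 = 0.133956
P = 66 * 0.010493 * 0.133956 = 0.0928

P(X=10) = 0.0928


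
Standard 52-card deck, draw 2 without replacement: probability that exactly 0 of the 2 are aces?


Hypergeometric: P(X=0) = C(4,0)·C(48,2) / C(52,2)
= 1 × 1128 / 1326
= 1128/1326 = 0.8507

P = 0.8507


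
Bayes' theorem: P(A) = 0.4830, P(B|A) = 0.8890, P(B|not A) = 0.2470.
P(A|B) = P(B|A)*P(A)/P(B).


P(B) = P(B|A)*P(A) + P(B|A')*P(A')
= 0.8890*0.4830 + 0.2470*0.5170
= 0.429387 + 0.127699 = 0.557086
P(A|B) = 0.429387/0.557086 = 0.7708

P(A|B) = 0.7708


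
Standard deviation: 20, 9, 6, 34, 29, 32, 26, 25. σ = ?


Mean = 22.6250
Variance = 92.9844
SD = sqrt(92.9844) = 9.6428

SD = 9.6428


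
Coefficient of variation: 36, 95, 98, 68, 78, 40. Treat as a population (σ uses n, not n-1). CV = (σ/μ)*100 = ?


Mean = 69.1667
SD = 24.2516
CV = (24.2516/69.1667)*100 = 35.0625%

CV = 35.0625%


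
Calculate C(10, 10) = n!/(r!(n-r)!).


C(10,10) = 10!/(10! × 0!)
= 3628800/(3628800 × 1)
= 1

C(10,10) = 1


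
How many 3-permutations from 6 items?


P(6,3) = 6!/3!
= 720/6
= 120

P(6,3) = 120


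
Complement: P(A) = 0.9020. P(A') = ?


P(not A) = 1 - 0.9020 = 0.0980

P(not A) = 0.0980


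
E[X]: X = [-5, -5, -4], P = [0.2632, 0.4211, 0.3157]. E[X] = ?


E[X] = -5*0.2632 - 5*0.4211 - 4*0.3157
= -1.3160 - 2.1055 - 1.2628
= -4.6843

E[X] = -4.6843


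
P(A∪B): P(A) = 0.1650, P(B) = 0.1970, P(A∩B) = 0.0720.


P(A∪B) = 0.1650 + 0.1970 - 0.0720
= 0.3620 - 0.0720
= 0.2900

P(A∪B) = 0.2900


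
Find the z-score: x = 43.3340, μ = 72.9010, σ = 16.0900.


z = (43.3340 - 72.9010)/16.0900
= -29.5670/16.0900
= -1.8376

z = -1.8376


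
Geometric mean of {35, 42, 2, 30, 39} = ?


Product = 35 × 42 × 2 × 30 × 39 = 3439800
GM = 3439800^(1/5) = 20.2911

GM = 20.2911


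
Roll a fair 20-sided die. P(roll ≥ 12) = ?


Favorable outcomes (roll ≥ 12): 9
Total outcomes = 20
P = 9/20 = 0.4500

P = 0.4500


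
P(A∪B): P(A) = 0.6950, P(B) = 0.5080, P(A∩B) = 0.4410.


P(A∪B) = 0.6950 + 0.5080 - 0.4410
= 1.2030 - 0.4410
= 0.7620

P(A∪B) = 0.7620


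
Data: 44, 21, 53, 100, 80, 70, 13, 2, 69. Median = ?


Sorted: 2, 13, 21, 44, 53, 69, 70, 80, 100
n = 9 (odd)
Middle value = 53

Median = 53


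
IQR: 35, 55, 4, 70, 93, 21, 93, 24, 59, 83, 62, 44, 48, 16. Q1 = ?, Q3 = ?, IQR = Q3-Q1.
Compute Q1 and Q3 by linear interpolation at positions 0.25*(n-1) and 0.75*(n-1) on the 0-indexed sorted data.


Sorted: 4, 16, 21, 24, 35, 44, 48, 55, 59, 62, 70, 83, 93, 93
Q1 (25th %ile) = 26.7500
Q3 (75th %ile) = 68.0000
IQR = 68.0000 - 26.7500 = 41.2500

IQR = 41.2500


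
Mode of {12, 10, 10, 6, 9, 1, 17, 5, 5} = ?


Frequencies: 1:1, 5:2, 6:1, 9:1, 10:2, 12:1, 17:1
Max frequency = 2
Mode = 5, 10

Mode = 5, 10


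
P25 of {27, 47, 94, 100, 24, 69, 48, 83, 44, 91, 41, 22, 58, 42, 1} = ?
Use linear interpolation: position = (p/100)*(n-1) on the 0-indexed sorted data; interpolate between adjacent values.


Sorted: 1, 22, 24, 27, 41, 42, 44, 47, 48, 58, 69, 83, 91, 94, 100
n = 15
Index = 25/100 * 14 = 3.5000
Lower = data[3] = 27, Upper = data[4] = 41
P25 = 27 + 0.5000*(14) = 34.0000

P25 = 34.0000


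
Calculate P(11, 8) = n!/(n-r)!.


P(11,8) = 11!/3!
= 39916800/6
= 6652800

P(11,8) = 6652800


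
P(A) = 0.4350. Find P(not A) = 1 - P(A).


P(not A) = 1 - 0.4350 = 0.5650

P(not A) = 0.5650


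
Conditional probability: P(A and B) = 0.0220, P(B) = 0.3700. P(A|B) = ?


P(A|B) = 0.0220/0.3700 = 0.0595

P(A|B) = 0.0595


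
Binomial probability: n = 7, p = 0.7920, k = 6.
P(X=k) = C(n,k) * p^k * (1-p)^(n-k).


C(7,6) = 7
p^6 = 0.246803
(1-p)^1 = 0.208000
P = 7 * 0.246803 * 0.208000 = 0.3593

P(X=6) = 0.3593


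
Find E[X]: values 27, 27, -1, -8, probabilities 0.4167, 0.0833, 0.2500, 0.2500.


E[X] = 27*0.4167 + 27*0.0833 - 1*0.2500 - 8*0.2500
= 11.2509 + 2.2491 - 0.2500 - 2.0000
= 11.2500

E[X] = 11.2500


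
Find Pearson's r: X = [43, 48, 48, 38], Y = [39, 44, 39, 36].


Mean X = 44.2500, Mean Y = 39.5000
SD X = 4.145781, SD Y = 2.872281
Cov = 9.375000
r = 9.375000/(4.145781*2.872281) = 0.7873

r = 0.7873


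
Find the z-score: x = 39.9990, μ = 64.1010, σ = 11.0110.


z = (39.9990 - 64.1010)/11.0110
= -24.1020/11.0110
= -2.1889

z = -2.1889


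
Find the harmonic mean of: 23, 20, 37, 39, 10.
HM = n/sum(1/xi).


Sum of reciprocals = 1/23 + 1/20 + 1/37 + 1/39 + 1/10 = 0.246146
HM = 5/0.246146 = 20.3131

HM = 20.3131


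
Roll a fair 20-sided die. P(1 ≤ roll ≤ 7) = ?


Favorable outcomes (1 ≤ roll ≤ 7): 7
Total outcomes = 20
P = 7/20 = 0.3500

P = 0.3500


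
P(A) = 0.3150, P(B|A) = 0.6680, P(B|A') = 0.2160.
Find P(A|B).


P(B) = P(B|A)*P(A) + P(B|A')*P(A')
= 0.6680*0.3150 + 0.2160*0.6850
= 0.210420 + 0.147960 = 0.358380
P(A|B) = 0.210420/0.358380 = 0.5871

P(A|B) = 0.5871


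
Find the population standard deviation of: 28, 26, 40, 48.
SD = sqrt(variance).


Mean = 35.5000
Variance = 80.7500
SD = sqrt(80.7500) = 8.9861

SD = 8.9861


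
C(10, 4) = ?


C(10,4) = 10!/(4! × 6!)
= 3628800/(24 × 720)
= 210

C(10,4) = 210


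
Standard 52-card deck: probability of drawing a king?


4 kings in 52 cards
P = 4/52 = 0.0769

P = 0.0769


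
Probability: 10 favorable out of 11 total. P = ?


P = 10/11 = 0.9091

P = 0.9091


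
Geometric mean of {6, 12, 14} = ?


Product = 6 × 12 × 14 = 1008
GM = 1008^(1/3) = 10.0266

GM = 10.0266


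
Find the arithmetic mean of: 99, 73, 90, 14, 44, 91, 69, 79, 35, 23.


Sum = 99 + 73 + 90 + 14 + 44 + 91 + 69 + 79 + 35 + 23 = 617
n = 10
Mean = 617/10 = 61.7000

Mean = 61.7000


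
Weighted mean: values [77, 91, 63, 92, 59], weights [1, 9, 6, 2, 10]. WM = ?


Numerator = 77*1 + 91*9 + 63*6 + 92*2 + 59*10 = 2048
Denominator = 1 + 9 + 6 + 2 + 10 = 28
WM = 2048/28 = 73.1429

WM = 73.1429


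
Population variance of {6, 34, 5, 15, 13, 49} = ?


Mean = 20.3333
Squared deviations: 205.4444, 186.7778, 235.1111, 28.4444, 53.7778, 821.7778
Sum = 1531.3333
Variance = 1531.3333/6 = 255.2222

Variance = 255.2222


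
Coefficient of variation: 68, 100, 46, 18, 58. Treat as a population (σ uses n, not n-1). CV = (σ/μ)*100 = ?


Mean = 58.0000
SD = 26.8626
CV = (26.8626/58.0000)*100 = 46.3149%

CV = 46.3149%


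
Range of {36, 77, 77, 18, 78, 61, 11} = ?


Max = 78, Min = 11
Range = 78 - 11 = 67

Range = 67


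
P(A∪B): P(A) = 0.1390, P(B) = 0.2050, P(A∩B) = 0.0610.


P(A∪B) = 0.1390 + 0.2050 - 0.0610
= 0.3440 - 0.0610
= 0.2830

P(A∪B) = 0.2830


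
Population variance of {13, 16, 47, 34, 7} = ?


Mean = 23.4000
Squared deviations: 108.1600, 54.7600, 556.9600, 112.3600, 268.9600
Sum = 1101.2000
Variance = 1101.2000/5 = 220.2400

Variance = 220.2400


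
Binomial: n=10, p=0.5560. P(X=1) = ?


C(10,1) = 10
p^1 = 0.556000
(1-p)^9 = 0.000671
P = 10 * 0.556000 * 0.000671 = 0.0037

P(X=1) = 0.0037


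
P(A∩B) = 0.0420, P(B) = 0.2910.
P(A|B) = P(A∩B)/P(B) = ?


P(A|B) = 0.0420/0.2910 = 0.1443

P(A|B) = 0.1443


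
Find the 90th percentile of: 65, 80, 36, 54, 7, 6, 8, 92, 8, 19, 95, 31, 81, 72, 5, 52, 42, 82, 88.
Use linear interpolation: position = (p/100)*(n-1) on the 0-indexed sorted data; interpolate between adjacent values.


Sorted: 5, 6, 7, 8, 8, 19, 31, 36, 42, 52, 54, 65, 72, 80, 81, 82, 88, 92, 95
n = 19
Index = 90/100 * 18 = 16.2000
Lower = data[16] = 88, Upper = data[17] = 92
P90 = 88 + 0.2000*(4) = 88.8000

P90 = 88.8000


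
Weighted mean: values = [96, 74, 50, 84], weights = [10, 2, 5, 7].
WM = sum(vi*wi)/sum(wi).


Numerator = 96*10 + 74*2 + 50*5 + 84*7 = 1946
Denominator = 10 + 2 + 5 + 7 = 24
WM = 1946/24 = 81.0833

WM = 81.0833


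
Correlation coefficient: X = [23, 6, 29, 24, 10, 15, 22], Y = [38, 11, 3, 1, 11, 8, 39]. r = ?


Mean X = 18.4286, Mean Y = 15.8571
SD X = 7.687785, SD Y = 14.739922
Cov = 13.346939
r = 13.346939/(7.687785*14.739922) = 0.1178

r = 0.1178


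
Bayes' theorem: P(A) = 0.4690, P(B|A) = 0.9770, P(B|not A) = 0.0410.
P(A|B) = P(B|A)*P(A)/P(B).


P(B) = P(B|A)*P(A) + P(B|A')*P(A')
= 0.9770*0.4690 + 0.0410*0.5310
= 0.458213 + 0.021771 = 0.479984
P(A|B) = 0.458213/0.479984 = 0.9546

P(A|B) = 0.9546


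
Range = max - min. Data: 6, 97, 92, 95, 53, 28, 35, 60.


Max = 97, Min = 6
Range = 97 - 6 = 91

Range = 91


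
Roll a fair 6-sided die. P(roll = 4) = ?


Favorable outcomes (roll = 4): 1
Total outcomes = 6
P = 1/6 = 0.1667

P = 0.1667


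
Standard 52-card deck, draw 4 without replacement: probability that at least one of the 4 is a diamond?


P(at least one) = 1 - P(none)
P(none) = (39/52) × (38/51) × (37/50) × (36/49) = 0.303818
P(at least one) = 1 - 0.303818 = 0.6962

P = 0.6962


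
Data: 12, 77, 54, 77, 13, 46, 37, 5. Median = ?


Sorted: 5, 12, 13, 37, 46, 54, 77, 77
n = 8 (even)
Middle values: 37 and 46
Median = (37+46)/2 = 41.5000

Median = 41.5000


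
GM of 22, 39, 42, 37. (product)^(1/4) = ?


Product = 22 × 39 × 42 × 37 = 1333332
GM = 1333332^(1/4) = 33.9809

GM = 33.9809


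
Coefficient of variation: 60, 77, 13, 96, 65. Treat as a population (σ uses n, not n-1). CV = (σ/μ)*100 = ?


Mean = 62.2000
SD = 27.5492
CV = (27.5492/62.2000)*100 = 44.2914%

CV = 44.2914%


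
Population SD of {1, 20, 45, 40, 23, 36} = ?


Mean = 27.5000
Variance = 218.9167
SD = sqrt(218.9167) = 14.7958

SD = 14.7958


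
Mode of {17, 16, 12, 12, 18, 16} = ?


Frequencies: 12:2, 16:2, 17:1, 18:1
Max frequency = 2
Mode = 12, 16

Mode = 12, 16


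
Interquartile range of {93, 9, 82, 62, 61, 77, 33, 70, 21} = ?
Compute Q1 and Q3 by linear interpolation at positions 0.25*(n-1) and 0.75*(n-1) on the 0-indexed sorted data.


Sorted: 9, 21, 33, 61, 62, 70, 77, 82, 93
Q1 (25th %ile) = 33.0000
Q3 (75th %ile) = 77.0000
IQR = 77.0000 - 33.0000 = 44.0000

IQR = 44.0000


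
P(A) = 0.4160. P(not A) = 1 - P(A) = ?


P(not A) = 1 - 0.4160 = 0.5840

P(not A) = 0.5840


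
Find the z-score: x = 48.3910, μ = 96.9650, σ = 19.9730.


z = (48.3910 - 96.9650)/19.9730
= -48.5740/19.9730
= -2.4320

z = -2.4320


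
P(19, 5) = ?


P(19,5) = 19!/14!
= 121645100408832000/87178291200
= 1395360

P(19,5) = 1395360


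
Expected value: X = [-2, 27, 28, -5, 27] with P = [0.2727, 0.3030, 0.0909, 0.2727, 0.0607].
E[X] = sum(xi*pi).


E[X] = -2*0.2727 + 27*0.3030 + 28*0.0909 - 5*0.2727 + 27*0.0607
= -0.5454 + 8.1810 + 2.5452 - 1.3635 + 1.6389
= 10.4562

E[X] = 10.4562


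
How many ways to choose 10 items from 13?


C(13,10) = 13!/(10! × 3!)
= 6227020800/(3628800 × 6)
= 286

C(13,10) = 286


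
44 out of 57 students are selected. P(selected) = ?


P = 44/57 = 0.7719

P = 0.7719


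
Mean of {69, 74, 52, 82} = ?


Sum = 69 + 74 + 52 + 82 = 277
n = 4
Mean = 277/4 = 69.2500

Mean = 69.2500


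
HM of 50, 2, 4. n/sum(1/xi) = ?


Sum of reciprocals = 1/50 + 1/2 + 1/4 = 0.770000
HM = 3/0.770000 = 3.8961

HM = 3.8961


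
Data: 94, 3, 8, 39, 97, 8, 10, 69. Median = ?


Sorted: 3, 8, 8, 10, 39, 69, 94, 97
n = 8 (even)
Middle values: 10 and 39
Median = (10+39)/2 = 24.5000

Median = 24.5000


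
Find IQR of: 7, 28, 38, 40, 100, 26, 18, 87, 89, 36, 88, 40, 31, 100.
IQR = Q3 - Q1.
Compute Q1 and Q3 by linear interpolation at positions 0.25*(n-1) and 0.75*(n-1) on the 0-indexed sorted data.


Sorted: 7, 18, 26, 28, 31, 36, 38, 40, 40, 87, 88, 89, 100, 100
Q1 (25th %ile) = 28.7500
Q3 (75th %ile) = 87.7500
IQR = 87.7500 - 28.7500 = 59.0000

IQR = 59.0000


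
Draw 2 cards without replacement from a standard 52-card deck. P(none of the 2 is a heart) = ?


P(no hearts) = (39/52) × (38/51)
= 0.5588

P = 0.5588


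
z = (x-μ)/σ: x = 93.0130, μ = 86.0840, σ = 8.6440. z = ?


z = (93.0130 - 86.0840)/8.6440
= 6.9290/8.6440
= 0.8016

z = 0.8016


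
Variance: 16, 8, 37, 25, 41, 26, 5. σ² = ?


Mean = 22.5714
Squared deviations: 43.1837, 212.3265, 208.1837, 5.8980, 339.6122, 11.7551, 308.7551
Sum = 1129.7143
Variance = 1129.7143/7 = 161.3878

Variance = 161.3878


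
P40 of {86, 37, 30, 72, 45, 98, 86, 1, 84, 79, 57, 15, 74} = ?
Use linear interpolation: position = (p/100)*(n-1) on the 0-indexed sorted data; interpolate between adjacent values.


Sorted: 1, 15, 30, 37, 45, 57, 72, 74, 79, 84, 86, 86, 98
n = 13
Index = 40/100 * 12 = 4.8000
Lower = data[4] = 45, Upper = data[5] = 57
P40 = 45 + 0.8000*(12) = 54.6000

P40 = 54.6000


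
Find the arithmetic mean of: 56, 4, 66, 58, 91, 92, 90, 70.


Sum = 56 + 4 + 66 + 58 + 91 + 92 + 90 + 70 = 527
n = 8
Mean = 527/8 = 65.8750

Mean = 65.8750


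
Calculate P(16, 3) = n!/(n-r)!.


P(16,3) = 16!/13!
= 20922789888000/6227020800
= 3360

P(16,3) = 3360


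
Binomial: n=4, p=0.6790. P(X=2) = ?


C(4,2) = 6
p^2 = 0.461041
(1-p)^2 = 0.103041
P = 6 * 0.461041 * 0.103041 = 0.2850

P(X=2) = 0.2850


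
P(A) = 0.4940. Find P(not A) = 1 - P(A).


P(not A) = 1 - 0.4940 = 0.5060

P(not A) = 0.5060


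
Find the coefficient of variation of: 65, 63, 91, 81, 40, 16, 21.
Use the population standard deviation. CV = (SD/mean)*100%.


Mean = 53.8571
SD = 26.8031
CV = (26.8031/53.8571)*100 = 49.7671%

CV = 49.7671%


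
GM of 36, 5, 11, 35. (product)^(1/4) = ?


Product = 36 × 5 × 11 × 35 = 69300
GM = 69300^(1/4) = 16.2249

GM = 16.2249


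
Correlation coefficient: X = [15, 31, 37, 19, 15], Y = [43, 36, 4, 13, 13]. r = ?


Mean X = 23.4000, Mean Y = 21.8000
SD X = 8.979978, SD Y = 14.985326
Cov = -39.920000
r = -39.920000/(8.979978*14.985326) = -0.2967

r = -0.2967


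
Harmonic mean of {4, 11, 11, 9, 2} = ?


Sum of reciprocals = 1/4 + 1/11 + 1/11 + 1/9 + 1/2 = 1.042929
HM = 5/1.042929 = 4.7942

HM = 4.7942


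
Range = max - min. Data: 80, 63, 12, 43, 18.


Max = 80, Min = 12
Range = 80 - 12 = 68

Range = 68


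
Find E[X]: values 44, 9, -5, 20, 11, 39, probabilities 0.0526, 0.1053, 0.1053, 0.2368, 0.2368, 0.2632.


E[X] = 44*0.0526 + 9*0.1053 - 5*0.1053 + 20*0.2368 + 11*0.2368 + 39*0.2632
= 2.3144 + 0.9477 - 0.5265 + 4.7360 + 2.6048 + 10.2648
= 20.3412

E[X] = 20.3412


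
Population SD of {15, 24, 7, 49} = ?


Mean = 23.7500
Variance = 248.6875
SD = sqrt(248.6875) = 15.7698

SD = 15.7698


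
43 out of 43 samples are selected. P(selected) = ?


P = 43/43 = 1.0000

P = 1.0000


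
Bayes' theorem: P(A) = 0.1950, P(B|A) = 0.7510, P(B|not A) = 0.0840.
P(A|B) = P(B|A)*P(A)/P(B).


P(B) = P(B|A)*P(A) + P(B|A')*P(A')
= 0.7510*0.1950 + 0.0840*0.8050
= 0.146445 + 0.067620 = 0.214065
P(A|B) = 0.146445/0.214065 = 0.6841

P(A|B) = 0.6841


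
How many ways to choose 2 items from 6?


C(6,2) = 6!/(2! × 4!)
= 720/(2 × 24)
= 15

C(6,2) = 15


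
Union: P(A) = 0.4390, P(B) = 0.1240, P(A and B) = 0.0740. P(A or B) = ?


P(A∪B) = 0.4390 + 0.1240 - 0.0740
= 0.5630 - 0.0740
= 0.4890

P(A∪B) = 0.4890


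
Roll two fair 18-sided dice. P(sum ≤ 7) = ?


Total outcomes = 18×18 = 324
Favorable (sum ≤ 7): 21
P = 21/324 = 0.0648

P = 0.0648


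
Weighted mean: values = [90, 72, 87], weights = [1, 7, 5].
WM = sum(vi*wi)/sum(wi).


Numerator = 90*1 + 72*7 + 87*5 = 1029
Denominator = 1 + 7 + 5 = 13
WM = 1029/13 = 79.1538

WM = 79.1538


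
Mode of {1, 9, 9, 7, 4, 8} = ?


Frequencies: 1:1, 4:1, 7:1, 8:1, 9:2
Max frequency = 2
Mode = 9

Mode = 9


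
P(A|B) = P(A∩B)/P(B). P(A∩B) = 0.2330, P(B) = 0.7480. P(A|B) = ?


P(A|B) = 0.2330/0.7480 = 0.3115

P(A|B) = 0.3115


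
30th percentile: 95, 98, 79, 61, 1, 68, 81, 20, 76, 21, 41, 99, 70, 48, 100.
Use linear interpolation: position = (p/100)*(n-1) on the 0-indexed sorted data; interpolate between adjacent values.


Sorted: 1, 20, 21, 41, 48, 61, 68, 70, 76, 79, 81, 95, 98, 99, 100
n = 15
Index = 30/100 * 14 = 4.2000
Lower = data[4] = 48, Upper = data[5] = 61
P30 = 48 + 0.2000*(13) = 50.6000

P30 = 50.6000


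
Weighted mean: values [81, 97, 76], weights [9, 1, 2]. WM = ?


Numerator = 81*9 + 97*1 + 76*2 = 978
Denominator = 9 + 1 + 2 = 12
WM = 978/12 = 81.5000

WM = 81.5000


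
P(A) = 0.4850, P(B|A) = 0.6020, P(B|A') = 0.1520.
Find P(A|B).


P(B) = P(B|A)*P(A) + P(B|A')*P(A')
= 0.6020*0.4850 + 0.1520*0.5150
= 0.291970 + 0.078280 = 0.370250
P(A|B) = 0.291970/0.370250 = 0.7886

P(A|B) = 0.7886


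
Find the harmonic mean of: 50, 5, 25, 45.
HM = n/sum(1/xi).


Sum of reciprocals = 1/50 + 1/5 + 1/25 + 1/45 = 0.282222
HM = 4/0.282222 = 14.1732

HM = 14.1732


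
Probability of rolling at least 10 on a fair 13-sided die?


Favorable outcomes (roll ≥ 10): 4
Total outcomes = 13
P = 4/13 = 0.3077

P = 0.3077


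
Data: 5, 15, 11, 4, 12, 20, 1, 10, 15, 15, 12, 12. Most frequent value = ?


Frequencies: 1:1, 4:1, 5:1, 10:1, 11:1, 12:3, 15:3, 20:1
Max frequency = 3
Mode = 12, 15

Mode = 12, 15


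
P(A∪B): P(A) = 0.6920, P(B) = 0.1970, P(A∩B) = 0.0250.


P(A∪B) = 0.6920 + 0.1970 - 0.0250
= 0.8890 - 0.0250
= 0.8640

P(A∪B) = 0.8640


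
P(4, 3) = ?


P(4,3) = 4!/1!
= 24/1
= 24

P(4,3) = 24


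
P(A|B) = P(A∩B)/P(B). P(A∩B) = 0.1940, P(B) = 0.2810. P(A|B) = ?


P(A|B) = 0.1940/0.2810 = 0.6904

P(A|B) = 0.6904


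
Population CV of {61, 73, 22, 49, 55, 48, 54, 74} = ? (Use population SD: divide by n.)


Mean = 54.5000
SD = 15.3867
CV = (15.3867/54.5000)*100 = 28.2324%

CV = 28.2324%


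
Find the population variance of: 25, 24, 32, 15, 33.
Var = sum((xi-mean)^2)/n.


Mean = 25.8000
Squared deviations: 0.6400, 3.2400, 38.4400, 116.6400, 51.8400
Sum = 210.8000
Variance = 210.8000/5 = 42.1600

Variance = 42.1600


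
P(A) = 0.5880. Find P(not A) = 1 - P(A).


P(not A) = 1 - 0.5880 = 0.4120

P(not A) = 0.4120


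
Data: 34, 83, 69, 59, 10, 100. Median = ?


Sorted: 10, 34, 59, 69, 83, 100
n = 6 (even)
Middle values: 59 and 69
Median = (59+69)/2 = 64.0000

Median = 64.0000


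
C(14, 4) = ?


C(14,4) = 14!/(4! × 10!)
= 87178291200/(24 × 3628800)
= 1001

C(14,4) = 1001


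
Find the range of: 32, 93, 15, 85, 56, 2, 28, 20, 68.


Max = 93, Min = 2
Range = 93 - 2 = 91

Range = 91


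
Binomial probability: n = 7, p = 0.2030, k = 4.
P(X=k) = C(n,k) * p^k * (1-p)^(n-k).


C(7,4) = 35
p^4 = 0.001698
(1-p)^3 = 0.506262
P = 35 * 0.001698 * 0.506262 = 0.0301

P(X=4) = 0.0301


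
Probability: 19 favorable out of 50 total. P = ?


P = 19/50 = 0.3800

P = 0.3800


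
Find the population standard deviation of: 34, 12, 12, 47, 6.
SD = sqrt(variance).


Mean = 22.2000
Variance = 244.9600
SD = sqrt(244.9600) = 15.6512

SD = 15.6512


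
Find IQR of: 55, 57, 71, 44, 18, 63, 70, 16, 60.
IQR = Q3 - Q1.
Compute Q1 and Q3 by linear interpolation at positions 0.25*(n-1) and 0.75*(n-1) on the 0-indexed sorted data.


Sorted: 16, 18, 44, 55, 57, 60, 63, 70, 71
Q1 (25th %ile) = 44.0000
Q3 (75th %ile) = 63.0000
IQR = 63.0000 - 44.0000 = 19.0000

IQR = 19.0000


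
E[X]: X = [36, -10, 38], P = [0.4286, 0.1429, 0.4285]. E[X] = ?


E[X] = 36*0.4286 - 10*0.1429 + 38*0.4285
= 15.4296 - 1.4290 + 16.2830
= 30.2836

E[X] = 30.2836


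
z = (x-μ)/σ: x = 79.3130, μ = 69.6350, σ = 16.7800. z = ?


z = (79.3130 - 69.6350)/16.7800
= 9.6780/16.7800
= 0.5768

z = 0.5768


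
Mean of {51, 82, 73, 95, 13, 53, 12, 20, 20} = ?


Sum = 51 + 82 + 73 + 95 + 13 + 53 + 12 + 20 + 20 = 419
n = 9
Mean = 419/9 = 46.5556

Mean = 46.5556


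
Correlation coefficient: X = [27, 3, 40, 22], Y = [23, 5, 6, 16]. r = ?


Mean X = 23.0000, Mean Y = 12.5000
SD X = 13.285330, SD Y = 7.433034
Cov = 19.500000
r = 19.500000/(13.285330*7.433034) = 0.1975

r = 0.1975


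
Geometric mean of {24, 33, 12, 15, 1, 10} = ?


Product = 24 × 33 × 12 × 15 × 1 × 10 = 1425600
GM = 1425600^(1/6) = 10.6088

GM = 10.6088


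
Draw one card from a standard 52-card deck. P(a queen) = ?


4 queens in 52 cards
P = 4/52 = 0.0769

P = 0.0769


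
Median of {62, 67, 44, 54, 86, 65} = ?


Sorted: 44, 54, 62, 65, 67, 86
n = 6 (even)
Middle values: 62 and 65
Median = (62+65)/2 = 63.5000

Median = 63.5000


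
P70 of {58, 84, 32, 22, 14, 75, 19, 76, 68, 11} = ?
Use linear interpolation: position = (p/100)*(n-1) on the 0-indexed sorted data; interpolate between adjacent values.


Sorted: 11, 14, 19, 22, 32, 58, 68, 75, 76, 84
n = 10
Index = 70/100 * 9 = 6.3000
Lower = data[6] = 68, Upper = data[7] = 75
P70 = 68 + 0.3000*(7) = 70.1000

P70 = 70.1000


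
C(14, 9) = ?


C(14,9) = 14!/(9! × 5!)
= 87178291200/(362880 × 120)
= 2002

C(14,9) = 2002


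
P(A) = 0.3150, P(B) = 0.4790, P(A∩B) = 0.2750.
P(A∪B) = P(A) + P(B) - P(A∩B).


P(A∪B) = 0.3150 + 0.4790 - 0.2750
= 0.7940 - 0.2750
= 0.5190

P(A∪B) = 0.5190


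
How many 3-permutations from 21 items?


P(21,3) = 21!/18!
= 51090942171709440000/6402373705728000
= 7980

P(21,3) = 7980


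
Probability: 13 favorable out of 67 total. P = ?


P = 13/67 = 0.1940

P = 0.1940


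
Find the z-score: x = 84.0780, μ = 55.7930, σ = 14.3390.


z = (84.0780 - 55.7930)/14.3390
= 28.2850/14.3390
= 1.9726

z = 1.9726


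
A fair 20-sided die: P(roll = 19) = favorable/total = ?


Favorable outcomes (roll = 19): 1
Total outcomes = 20
P = 1/20 = 0.0500

P = 0.0500


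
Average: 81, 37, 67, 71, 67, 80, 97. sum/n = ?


Sum = 81 + 37 + 67 + 71 + 67 + 80 + 97 = 500
n = 7
Mean = 500/7 = 71.4286

Mean = 71.4286


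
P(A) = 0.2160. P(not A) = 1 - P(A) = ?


P(not A) = 1 - 0.2160 = 0.7840

P(not A) = 0.7840


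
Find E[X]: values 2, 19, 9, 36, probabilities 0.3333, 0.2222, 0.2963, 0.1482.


E[X] = 2*0.3333 + 19*0.2222 + 9*0.2963 + 36*0.1482
= 0.6666 + 4.2218 + 2.6667 + 5.3352
= 12.8903

E[X] = 12.8903


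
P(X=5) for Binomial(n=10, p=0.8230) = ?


C(10,5) = 252
p^5 = 0.377571
(1-p)^5 = 0.000174
P = 252 * 0.377571 * 0.000174 = 0.0165

P(X=5) = 0.0165


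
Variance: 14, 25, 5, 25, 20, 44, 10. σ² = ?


Mean = 20.4286
Squared deviations: 41.3265, 20.8980, 238.0408, 20.8980, 0.1837, 555.6122, 108.7551
Sum = 985.7143
Variance = 985.7143/7 = 140.8163

Variance = 140.8163


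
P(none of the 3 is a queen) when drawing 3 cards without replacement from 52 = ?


P(no queens) = (48/52) × (47/51) × (46/50)
= 0.7826

P = 0.7826


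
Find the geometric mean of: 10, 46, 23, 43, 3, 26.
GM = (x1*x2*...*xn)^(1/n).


Product = 10 × 46 × 23 × 43 × 3 × 26 = 35485320
GM = 35485320^(1/6) = 18.1276

GM = 18.1276


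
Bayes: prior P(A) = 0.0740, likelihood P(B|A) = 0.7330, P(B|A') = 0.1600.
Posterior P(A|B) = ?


P(B) = P(B|A)*P(A) + P(B|A')*P(A')
= 0.7330*0.0740 + 0.1600*0.9260
= 0.054242 + 0.148160 = 0.202402
P(A|B) = 0.054242/0.202402 = 0.2680

P(A|B) = 0.2680


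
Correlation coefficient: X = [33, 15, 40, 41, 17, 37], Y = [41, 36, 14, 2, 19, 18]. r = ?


Mean X = 30.5000, Mean Y = 21.6667
SD X = 10.579067, SD Y = 13.199327
Cov = -73.500000
r = -73.500000/(10.579067*13.199327) = -0.5264

r = -0.5264


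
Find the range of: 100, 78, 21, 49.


Max = 100, Min = 21
Range = 100 - 21 = 79

Range = 79


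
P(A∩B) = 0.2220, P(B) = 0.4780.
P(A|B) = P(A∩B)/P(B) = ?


P(A|B) = 0.2220/0.4780 = 0.4644

P(A|B) = 0.4644


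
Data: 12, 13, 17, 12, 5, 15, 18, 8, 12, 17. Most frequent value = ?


Frequencies: 5:1, 8:1, 12:3, 13:1, 15:1, 17:2, 18:1
Max frequency = 3
Mode = 12

Mode = 12


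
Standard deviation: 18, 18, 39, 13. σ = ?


Mean = 22.0000
Variance = 100.5000
SD = sqrt(100.5000) = 10.0250

SD = 10.0250


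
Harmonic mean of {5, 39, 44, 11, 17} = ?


Sum of reciprocals = 1/5 + 1/39 + 1/44 + 1/11 + 1/17 = 0.398101
HM = 5/0.398101 = 12.5596

HM = 12.5596


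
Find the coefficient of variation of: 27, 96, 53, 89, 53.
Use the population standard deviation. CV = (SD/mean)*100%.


Mean = 63.6000
SD = 25.5312
CV = (25.5312/63.6000)*100 = 40.1433%

CV = 40.1433%


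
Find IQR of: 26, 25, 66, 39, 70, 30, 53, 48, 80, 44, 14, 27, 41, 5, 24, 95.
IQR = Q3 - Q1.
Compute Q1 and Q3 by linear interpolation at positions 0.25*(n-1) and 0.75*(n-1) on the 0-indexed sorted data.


Sorted: 5, 14, 24, 25, 26, 27, 30, 39, 41, 44, 48, 53, 66, 70, 80, 95
Q1 (25th %ile) = 25.7500
Q3 (75th %ile) = 56.2500
IQR = 56.2500 - 25.7500 = 30.5000

IQR = 30.5000


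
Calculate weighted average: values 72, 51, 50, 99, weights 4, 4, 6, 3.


Numerator = 72*4 + 51*4 + 50*6 + 99*3 = 1089
Denominator = 4 + 4 + 6 + 3 = 17
WM = 1089/17 = 64.0588

WM = 64.0588


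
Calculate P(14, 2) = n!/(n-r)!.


P(14,2) = 14!/12!
= 87178291200/479001600
= 182

P(14,2) = 182


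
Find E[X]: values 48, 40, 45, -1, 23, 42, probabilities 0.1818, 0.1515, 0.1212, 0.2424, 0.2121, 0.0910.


E[X] = 48*0.1818 + 40*0.1515 + 45*0.1212 - 1*0.2424 + 23*0.2121 + 42*0.0910
= 8.7264 + 6.0600 + 5.4540 - 0.2424 + 4.8783 + 3.8220
= 28.6983

E[X] = 28.6983


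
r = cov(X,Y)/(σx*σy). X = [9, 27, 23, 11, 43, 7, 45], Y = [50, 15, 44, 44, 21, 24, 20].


Mean X = 23.5714, Mean Y = 31.1429
SD X = 14.607798, SD Y = 13.227985
Cov = -116.653061
r = -116.653061/(14.607798*13.227985) = -0.6037

r = -0.6037


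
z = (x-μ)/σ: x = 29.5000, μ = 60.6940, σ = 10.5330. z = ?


z = (29.5000 - 60.6940)/10.5330
= -31.1940/10.5330
= -2.9615

z = -2.9615


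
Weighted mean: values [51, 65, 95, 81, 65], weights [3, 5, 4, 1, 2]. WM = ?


Numerator = 51*3 + 65*5 + 95*4 + 81*1 + 65*2 = 1069
Denominator = 3 + 5 + 4 + 1 + 2 = 15
WM = 1069/15 = 71.2667

WM = 71.2667


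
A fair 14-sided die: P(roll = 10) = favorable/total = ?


Favorable outcomes (roll = 10): 1
Total outcomes = 14
P = 1/14 = 0.0714

P = 0.0714


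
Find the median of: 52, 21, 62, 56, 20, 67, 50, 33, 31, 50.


Sorted: 20, 21, 31, 33, 50, 50, 52, 56, 62, 67
n = 10 (even)
Middle values: 50 and 50
Median = (50+50)/2 = 50.0000

Median = 50.0000


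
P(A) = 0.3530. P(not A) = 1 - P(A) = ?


P(not A) = 1 - 0.3530 = 0.6470

P(not A) = 0.6470


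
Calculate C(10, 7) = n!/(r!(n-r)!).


C(10,7) = 10!/(7! × 3!)
= 3628800/(5040 × 6)
= 120

C(10,7) = 120


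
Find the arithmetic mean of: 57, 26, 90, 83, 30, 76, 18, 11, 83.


Sum = 57 + 26 + 90 + 83 + 30 + 76 + 18 + 11 + 83 = 474
n = 9
Mean = 474/9 = 52.6667

Mean = 52.6667


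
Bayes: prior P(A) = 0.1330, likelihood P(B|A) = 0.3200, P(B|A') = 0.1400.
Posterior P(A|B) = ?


P(B) = P(B|A)*P(A) + P(B|A')*P(A')
= 0.3200*0.1330 + 0.1400*0.8670
= 0.042560 + 0.121380 = 0.163940
P(A|B) = 0.042560/0.163940 = 0.2596

P(A|B) = 0.2596


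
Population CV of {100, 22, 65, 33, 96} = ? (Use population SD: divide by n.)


Mean = 63.2000
SD = 31.7578
CV = (31.7578/63.2000)*100 = 50.2497%

CV = 50.2497%


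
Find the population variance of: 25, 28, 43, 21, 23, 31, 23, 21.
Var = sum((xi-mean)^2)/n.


Mean = 26.8750
Squared deviations: 3.5156, 1.2656, 260.0156, 34.5156, 15.0156, 17.0156, 15.0156, 34.5156
Sum = 380.8750
Variance = 380.8750/8 = 47.6094

Variance = 47.6094


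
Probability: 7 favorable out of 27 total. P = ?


P = 7/27 = 0.2593

P = 0.2593


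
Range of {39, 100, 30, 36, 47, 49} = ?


Max = 100, Min = 30
Range = 100 - 30 = 70

Range = 70


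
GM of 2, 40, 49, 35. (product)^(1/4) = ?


Product = 2 × 40 × 49 × 35 = 137200
GM = 137200^(1/4) = 19.2459

GM = 19.2459


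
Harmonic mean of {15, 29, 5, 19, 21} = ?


Sum of reciprocals = 1/15 + 1/29 + 1/5 + 1/19 + 1/21 = 0.401400
HM = 5/0.401400 = 12.4564

HM = 12.4564


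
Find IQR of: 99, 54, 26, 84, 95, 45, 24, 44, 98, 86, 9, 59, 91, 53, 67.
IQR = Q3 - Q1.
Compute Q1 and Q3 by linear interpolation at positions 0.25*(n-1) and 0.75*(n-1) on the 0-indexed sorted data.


Sorted: 9, 24, 26, 44, 45, 53, 54, 59, 67, 84, 86, 91, 95, 98, 99
Q1 (25th %ile) = 44.5000
Q3 (75th %ile) = 88.5000
IQR = 88.5000 - 44.5000 = 44.0000

IQR = 44.0000


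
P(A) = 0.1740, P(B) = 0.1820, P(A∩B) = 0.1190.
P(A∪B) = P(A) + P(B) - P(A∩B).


P(A∪B) = 0.1740 + 0.1820 - 0.1190
= 0.3560 - 0.1190
= 0.2370

P(A∪B) = 0.2370


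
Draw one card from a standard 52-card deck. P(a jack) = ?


4 jacks in 52 cards
P = 4/52 = 0.0769

P = 0.0769


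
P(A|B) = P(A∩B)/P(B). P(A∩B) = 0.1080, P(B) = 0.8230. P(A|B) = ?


P(A|B) = 0.1080/0.8230 = 0.1312

P(A|B) = 0.1312


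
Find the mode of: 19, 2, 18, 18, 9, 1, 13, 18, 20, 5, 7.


Frequencies: 1:1, 2:1, 5:1, 7:1, 9:1, 13:1, 18:3, 19:1, 20:1
Max frequency = 3
Mode = 18

Mode = 18


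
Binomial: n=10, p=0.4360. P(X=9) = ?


C(10,9) = 10
p^9 = 0.000569
(1-p)^1 = 0.564000
P = 10 * 0.000569 * 0.564000 = 0.0032

P(X=9) = 0.0032


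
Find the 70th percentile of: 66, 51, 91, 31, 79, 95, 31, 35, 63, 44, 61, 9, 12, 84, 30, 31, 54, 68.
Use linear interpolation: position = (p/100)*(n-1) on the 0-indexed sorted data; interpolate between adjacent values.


Sorted: 9, 12, 30, 31, 31, 31, 35, 44, 51, 54, 61, 63, 66, 68, 79, 84, 91, 95
n = 18
Index = 70/100 * 17 = 11.9000
Lower = data[11] = 63, Upper = data[12] = 66
P70 = 63 + 0.9000*(3) = 65.7000

P70 = 65.7000


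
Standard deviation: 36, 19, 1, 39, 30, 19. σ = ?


Mean = 24.0000
Variance = 164.0000
SD = sqrt(164.0000) = 12.8062

SD = 12.8062


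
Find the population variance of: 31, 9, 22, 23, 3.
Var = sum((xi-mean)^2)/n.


Mean = 17.6000
Squared deviations: 179.5600, 73.9600, 19.3600, 29.1600, 213.1600
Sum = 515.2000
Variance = 515.2000/5 = 103.0400

Variance = 103.0400


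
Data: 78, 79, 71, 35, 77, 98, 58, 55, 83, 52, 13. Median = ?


Sorted: 13, 35, 52, 55, 58, 71, 77, 78, 79, 83, 98
n = 11 (odd)
Middle value = 71

Median = 71


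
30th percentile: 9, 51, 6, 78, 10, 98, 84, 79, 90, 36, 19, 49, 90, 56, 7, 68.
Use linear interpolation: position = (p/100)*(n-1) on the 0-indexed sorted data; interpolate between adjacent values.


Sorted: 6, 7, 9, 10, 19, 36, 49, 51, 56, 68, 78, 79, 84, 90, 90, 98
n = 16
Index = 30/100 * 15 = 4.5000
Lower = data[4] = 19, Upper = data[5] = 36
P30 = 19 + 0.5000*(17) = 27.5000

P30 = 27.5000


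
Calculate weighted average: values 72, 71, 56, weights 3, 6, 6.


Numerator = 72*3 + 71*6 + 56*6 = 978
Denominator = 3 + 6 + 6 = 15
WM = 978/15 = 65.2000

WM = 65.2000


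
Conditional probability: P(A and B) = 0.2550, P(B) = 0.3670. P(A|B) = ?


P(A|B) = 0.2550/0.3670 = 0.6948

P(A|B) = 0.6948


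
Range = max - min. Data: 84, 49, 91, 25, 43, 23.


Max = 91, Min = 23
Range = 91 - 23 = 68

Range = 68


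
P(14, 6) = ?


P(14,6) = 14!/8!
= 87178291200/40320
= 2162160

P(14,6) = 2162160
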